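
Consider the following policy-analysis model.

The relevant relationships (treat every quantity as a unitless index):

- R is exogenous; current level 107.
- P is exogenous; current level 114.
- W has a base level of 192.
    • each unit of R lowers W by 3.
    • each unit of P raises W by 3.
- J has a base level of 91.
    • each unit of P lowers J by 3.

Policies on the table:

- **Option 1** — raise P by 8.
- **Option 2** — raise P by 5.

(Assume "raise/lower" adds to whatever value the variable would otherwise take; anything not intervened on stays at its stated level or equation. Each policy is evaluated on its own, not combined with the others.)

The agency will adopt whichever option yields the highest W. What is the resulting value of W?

237

Option 1 (P + 8):
  R = 107
  P = 114 + 8 = 122
  W = 192 − 3·107 + 3·122 = 237
Option 2 (P + 5):
  R = 107
  P = 114 + 5 = 119
  W = 192 − 3·107 + 3·119 = 228
Comparing — Option 1: W=237, Option 2: W=228. Highest is 237 (Option 1).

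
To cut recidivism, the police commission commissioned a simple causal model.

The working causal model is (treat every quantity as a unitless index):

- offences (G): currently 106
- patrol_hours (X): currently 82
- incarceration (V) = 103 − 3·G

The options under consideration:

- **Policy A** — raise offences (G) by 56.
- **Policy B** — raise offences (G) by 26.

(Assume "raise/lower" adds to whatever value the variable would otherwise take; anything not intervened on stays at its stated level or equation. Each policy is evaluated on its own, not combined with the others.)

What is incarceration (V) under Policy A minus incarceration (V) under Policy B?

Policy A (G + 56):
  G = 106 + 56 = 162
  V = 103 − 3·162 = -383
Policy B (G + 26):
  G = 106 + 26 = 132
  V = 103 − 3·132 = -293
V: -383 − (-293) = -90

-90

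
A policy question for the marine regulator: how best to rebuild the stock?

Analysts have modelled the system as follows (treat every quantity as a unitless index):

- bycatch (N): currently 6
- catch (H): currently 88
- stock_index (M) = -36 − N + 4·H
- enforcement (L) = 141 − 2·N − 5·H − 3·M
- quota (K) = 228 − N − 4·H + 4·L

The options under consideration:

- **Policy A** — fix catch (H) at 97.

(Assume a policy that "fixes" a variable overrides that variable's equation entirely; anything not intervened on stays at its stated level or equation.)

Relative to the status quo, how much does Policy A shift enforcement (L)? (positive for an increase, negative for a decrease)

-153

Baseline:
  N = 6
  H = 88
  M = -36 − 6 + 4·88 = 310
  L = 141 − 2·6 − 5·88 − 3·310 = -1241
Policy A (H := 97):
  N = 6
  H = 97
  M = -36 − 6 + 4·97 = 346
  L = 141 − 2·6 − 5·97 − 3·346 = -1394
Change in L: -1394 − (-1241) = -153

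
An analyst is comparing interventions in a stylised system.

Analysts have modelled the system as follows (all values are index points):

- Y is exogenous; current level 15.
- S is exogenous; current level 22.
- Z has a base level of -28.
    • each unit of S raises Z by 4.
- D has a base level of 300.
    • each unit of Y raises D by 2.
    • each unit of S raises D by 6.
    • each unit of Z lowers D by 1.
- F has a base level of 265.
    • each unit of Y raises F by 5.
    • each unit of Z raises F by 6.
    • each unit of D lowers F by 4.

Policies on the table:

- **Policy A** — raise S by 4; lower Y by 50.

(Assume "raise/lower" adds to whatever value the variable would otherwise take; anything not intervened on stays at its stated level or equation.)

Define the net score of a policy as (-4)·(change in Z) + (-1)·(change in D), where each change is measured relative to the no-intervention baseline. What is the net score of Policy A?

Baseline:
  Y = 15
  S = 22
  Z = -28 + 4·22 = 60
  D = 300 + 2·15 + 6·22 − 60 = 402
Policy A (S + 4, Y − 50):
  Y = 15 − 50 = -35
  S = 22 + 4 = 26
  Z = -28 + 4·26 = 76
  D = 300 + 2·(-35) + 6·26 − 76 = 310
ΔZ = 76 − 60 = 16; ΔD = 310 − 402 = -92
Score = (-4)·16 + (-1)·(-92) = 28

28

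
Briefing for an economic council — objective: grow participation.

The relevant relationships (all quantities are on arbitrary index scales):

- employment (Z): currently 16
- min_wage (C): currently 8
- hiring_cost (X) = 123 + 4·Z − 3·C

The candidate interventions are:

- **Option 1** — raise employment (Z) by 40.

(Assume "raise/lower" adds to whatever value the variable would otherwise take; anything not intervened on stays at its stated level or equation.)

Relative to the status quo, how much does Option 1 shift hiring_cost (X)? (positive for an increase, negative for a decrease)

160

Baseline:
  Z = 16
  C = 8
  X = 123 + 4·16 − 3·8 = 163
Option 1 (Z + 40):
  Z = 16 + 40 = 56
  C = 8
  X = 123 + 4·56 − 3·8 = 323
Change in X: 323 − 163 = 160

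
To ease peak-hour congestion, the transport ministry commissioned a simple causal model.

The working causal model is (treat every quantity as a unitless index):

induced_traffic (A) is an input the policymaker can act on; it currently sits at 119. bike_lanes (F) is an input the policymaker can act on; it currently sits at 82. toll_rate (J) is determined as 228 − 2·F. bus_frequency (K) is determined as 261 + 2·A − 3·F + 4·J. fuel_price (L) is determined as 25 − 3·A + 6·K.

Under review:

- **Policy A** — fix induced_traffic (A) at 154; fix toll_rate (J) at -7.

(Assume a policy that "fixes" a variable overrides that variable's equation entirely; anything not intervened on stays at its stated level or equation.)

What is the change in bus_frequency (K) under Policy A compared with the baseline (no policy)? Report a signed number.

Baseline:
  A = 119
  F = 82
  J = 228 − 2·82 = 64
  K = 261 + 2·119 − 3·82 + 4·64 = 509
Policy A (A := 154, J := -7):
  A = 154
  F = 82
  J = -7
  K = 261 + 2·154 − 3·82 + 4·(-7) = 295
Change in K: 295 − 509 = -214

-214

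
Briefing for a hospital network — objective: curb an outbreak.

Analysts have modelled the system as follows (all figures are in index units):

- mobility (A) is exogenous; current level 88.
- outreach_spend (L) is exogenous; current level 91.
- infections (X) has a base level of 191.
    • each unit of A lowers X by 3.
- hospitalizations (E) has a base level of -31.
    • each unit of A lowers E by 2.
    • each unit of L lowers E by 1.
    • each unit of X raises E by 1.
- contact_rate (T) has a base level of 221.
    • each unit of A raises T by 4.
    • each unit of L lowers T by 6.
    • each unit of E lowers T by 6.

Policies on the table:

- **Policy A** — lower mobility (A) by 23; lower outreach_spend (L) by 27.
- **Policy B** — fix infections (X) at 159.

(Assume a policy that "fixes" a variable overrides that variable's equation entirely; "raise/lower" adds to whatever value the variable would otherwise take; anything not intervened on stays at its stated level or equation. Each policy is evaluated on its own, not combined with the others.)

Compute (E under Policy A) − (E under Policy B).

-90

Policy A (A − 23, L − 27):
  A = 88 − 23 = 65
  L = 91 − 27 = 64
  X = 191 − 3·65 = -4
  E = -31 − 2·65 − 64 + (-4) = -229
Policy B (X := 159):
  A = 88
  L = 91
  X = 159
  E = -31 − 2·88 − 91 + 159 = -139
E: -229 − (-139) = -90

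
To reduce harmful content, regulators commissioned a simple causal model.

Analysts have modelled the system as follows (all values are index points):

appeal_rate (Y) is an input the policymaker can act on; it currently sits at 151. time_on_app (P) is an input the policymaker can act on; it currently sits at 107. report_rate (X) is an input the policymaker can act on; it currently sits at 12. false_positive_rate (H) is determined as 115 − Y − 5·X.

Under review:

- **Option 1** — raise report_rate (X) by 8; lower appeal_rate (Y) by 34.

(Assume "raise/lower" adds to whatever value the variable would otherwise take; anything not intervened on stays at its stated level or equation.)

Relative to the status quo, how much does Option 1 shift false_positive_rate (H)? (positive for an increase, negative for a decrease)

-6

Baseline:
  Y = 151
  X = 12
  H = 115 − 151 − 5·12 = -96
Option 1 (X + 8, Y − 34):
  Y = 151 − 34 = 117
  X = 12 + 8 = 20
  H = 115 − 117 − 5·20 = -102
Change in H: -102 − (-96) = -6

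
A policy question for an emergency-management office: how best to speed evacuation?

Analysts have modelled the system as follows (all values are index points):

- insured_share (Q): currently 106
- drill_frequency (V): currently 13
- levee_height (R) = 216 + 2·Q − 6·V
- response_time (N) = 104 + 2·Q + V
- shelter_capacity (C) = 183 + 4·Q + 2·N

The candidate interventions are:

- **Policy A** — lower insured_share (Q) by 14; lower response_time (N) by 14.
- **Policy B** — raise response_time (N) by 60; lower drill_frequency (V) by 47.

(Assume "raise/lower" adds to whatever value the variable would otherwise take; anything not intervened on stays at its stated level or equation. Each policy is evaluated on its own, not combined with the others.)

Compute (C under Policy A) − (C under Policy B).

Policy A (Q − 14, N − 14):
  Q = 106 − 14 = 92
  V = 13
  N = 104 + 2·92 + 13 (−14 from intervention) = 287
  C = 183 + 4·92 + 2·287 = 1125
Policy B (N + 60, V − 47):
  Q = 106
  V = 13 − 47 = -34
  N = 104 + 2·106 + (-34) (+60 from intervention) = 342
  C = 183 + 4·106 + 2·342 = 1291
C: 1125 − 1291 = -166

-166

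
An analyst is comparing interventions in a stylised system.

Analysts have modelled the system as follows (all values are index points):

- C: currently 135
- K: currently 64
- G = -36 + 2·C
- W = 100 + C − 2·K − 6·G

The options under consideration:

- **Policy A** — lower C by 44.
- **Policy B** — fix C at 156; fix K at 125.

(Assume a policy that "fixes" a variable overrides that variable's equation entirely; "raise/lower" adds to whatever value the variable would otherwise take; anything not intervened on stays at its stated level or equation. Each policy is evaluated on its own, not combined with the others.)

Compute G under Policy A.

146

Policy A (C − 44):
  C = 135 − 44 = 91
  G = -36 + 2·91 = 146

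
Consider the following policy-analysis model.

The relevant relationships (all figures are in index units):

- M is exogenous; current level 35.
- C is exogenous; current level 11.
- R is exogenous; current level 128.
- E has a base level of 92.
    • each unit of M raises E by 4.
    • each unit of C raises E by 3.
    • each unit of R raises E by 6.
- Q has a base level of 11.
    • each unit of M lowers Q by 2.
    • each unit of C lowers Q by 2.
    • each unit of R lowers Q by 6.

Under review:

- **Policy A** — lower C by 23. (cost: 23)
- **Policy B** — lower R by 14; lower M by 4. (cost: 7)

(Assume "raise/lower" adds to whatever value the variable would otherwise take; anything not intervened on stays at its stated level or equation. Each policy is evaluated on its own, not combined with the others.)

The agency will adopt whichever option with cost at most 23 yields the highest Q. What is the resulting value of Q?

Policy A (C − 23):
  M = 35
  C = 11 − 23 = -12
  R = 128
  Q = 11 − 2·35 − 2·(-12) − 6·128 = -803
Policy B (R − 14, M − 4):
  M = 35 − 4 = 31
  C = 11
  R = 128 − 14 = 114
  Q = 11 − 2·31 − 2·11 − 6·114 = -757
Comparing — Policy A: Q=-803, Policy B: Q=-757. Highest is -757 (Policy B).

-757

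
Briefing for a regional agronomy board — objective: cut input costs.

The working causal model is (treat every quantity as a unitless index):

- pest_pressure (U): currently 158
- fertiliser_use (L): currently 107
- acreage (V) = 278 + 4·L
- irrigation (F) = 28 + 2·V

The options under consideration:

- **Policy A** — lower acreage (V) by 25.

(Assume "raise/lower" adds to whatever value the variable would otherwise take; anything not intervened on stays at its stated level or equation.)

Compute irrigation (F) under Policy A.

Policy A (V − 25):
  L = 107
  V = 278 + 4·107 (−25 from intervention) = 681
  F = 28 + 2·681 = 1390

1390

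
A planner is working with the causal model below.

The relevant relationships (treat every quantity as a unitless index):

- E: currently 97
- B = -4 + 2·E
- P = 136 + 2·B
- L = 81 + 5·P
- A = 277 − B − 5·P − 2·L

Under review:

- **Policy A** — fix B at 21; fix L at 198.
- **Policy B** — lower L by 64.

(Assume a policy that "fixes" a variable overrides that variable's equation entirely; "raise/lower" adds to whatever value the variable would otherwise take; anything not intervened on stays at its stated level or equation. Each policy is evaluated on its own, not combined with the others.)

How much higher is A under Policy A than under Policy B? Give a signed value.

6657

Policy A (B := 21, L := 198):
  E = 97
  B = 21
  P = 136 + 2·21 = 178
  L = 198
  A = 277 − 21 − 5·178 − 2·198 = -1030
Policy B (L − 64):
  E = 97
  B = -4 + 2·97 = 190
  P = 136 + 2·190 = 516
  L = 81 + 5·516 (−64 from intervention) = 2597
  A = 277 − 190 − 5·516 − 2·2597 = -7687
A: -1030 − (-7687) = 6657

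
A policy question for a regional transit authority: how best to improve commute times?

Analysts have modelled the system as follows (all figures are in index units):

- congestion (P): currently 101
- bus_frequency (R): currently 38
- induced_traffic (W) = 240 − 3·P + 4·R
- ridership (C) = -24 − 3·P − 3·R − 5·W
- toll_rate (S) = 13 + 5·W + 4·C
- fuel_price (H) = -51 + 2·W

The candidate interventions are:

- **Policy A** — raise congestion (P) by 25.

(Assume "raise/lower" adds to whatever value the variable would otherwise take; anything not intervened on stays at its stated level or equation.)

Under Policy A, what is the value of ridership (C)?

Policy A (P + 25):
  P = 101 + 25 = 126
  R = 38
  W = 240 − 3·126 + 4·38 = 14
  C = -24 − 3·126 − 3·38 − 5·14 = -586

-586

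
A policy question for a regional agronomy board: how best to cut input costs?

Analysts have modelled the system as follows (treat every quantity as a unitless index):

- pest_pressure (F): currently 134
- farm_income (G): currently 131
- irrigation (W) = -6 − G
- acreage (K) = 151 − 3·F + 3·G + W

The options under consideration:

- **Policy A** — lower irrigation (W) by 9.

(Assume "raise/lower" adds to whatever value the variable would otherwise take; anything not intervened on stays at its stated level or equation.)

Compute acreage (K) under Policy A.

-4

Policy A (W − 9):
  F = 134
  G = 131
  W = -6 − 131 (−9 from intervention) = -146
  K = 151 − 3·134 + 3·131 + (-146) = -4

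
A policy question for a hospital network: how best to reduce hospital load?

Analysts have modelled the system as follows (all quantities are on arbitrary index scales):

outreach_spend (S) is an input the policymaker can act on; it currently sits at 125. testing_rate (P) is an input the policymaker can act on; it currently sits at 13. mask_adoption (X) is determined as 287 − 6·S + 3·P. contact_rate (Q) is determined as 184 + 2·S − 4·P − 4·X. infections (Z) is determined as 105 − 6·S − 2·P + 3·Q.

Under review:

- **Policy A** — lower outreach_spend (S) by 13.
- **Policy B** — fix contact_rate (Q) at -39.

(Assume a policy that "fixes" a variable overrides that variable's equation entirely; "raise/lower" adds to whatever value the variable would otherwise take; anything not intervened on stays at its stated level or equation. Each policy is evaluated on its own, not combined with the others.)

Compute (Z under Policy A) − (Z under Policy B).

5415

Policy A (S − 13):
  S = 125 − 13 = 112
  P = 13
  X = 287 − 6·112 + 3·13 = -346
  Q = 184 + 2·112 − 4·13 − 4·(-346) = 1740
  Z = 105 − 6·112 − 2·13 + 3·1740 = 4627
Policy B (Q := -39):
  S = 125
  P = 13
  X = 287 − 6·125 + 3·13 = -424
  Q = -39
  Z = 105 − 6·125 − 2·13 + 3·(-39) = -788
Z: 4627 − (-788) = 5415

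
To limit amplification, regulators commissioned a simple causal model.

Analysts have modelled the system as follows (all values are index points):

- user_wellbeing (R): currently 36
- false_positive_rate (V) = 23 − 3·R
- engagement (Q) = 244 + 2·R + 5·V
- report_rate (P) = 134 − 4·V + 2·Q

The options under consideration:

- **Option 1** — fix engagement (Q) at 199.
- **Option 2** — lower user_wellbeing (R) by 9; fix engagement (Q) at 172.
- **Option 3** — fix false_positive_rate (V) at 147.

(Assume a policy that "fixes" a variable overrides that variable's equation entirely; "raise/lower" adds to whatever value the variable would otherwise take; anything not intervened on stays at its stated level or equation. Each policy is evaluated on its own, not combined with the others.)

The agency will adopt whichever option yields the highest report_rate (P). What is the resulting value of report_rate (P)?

1648

Option 1 (Q := 199):
  R = 36
  V = 23 − 3·36 = -85
  Q = 199
  P = 134 − 4·(-85) + 2·199 = 872
Option 2 (R − 9, Q := 172):
  R = 36 − 9 = 27
  V = 23 − 3·27 = -58
  Q = 172
  P = 134 − 4·(-58) + 2·172 = 710
Option 3 (V := 147):
  R = 36
  V = 147
  Q = 244 + 2·36 + 5·147 = 1051
  P = 134 − 4·147 + 2·1051 = 1648
Comparing — Option 1: P=872, Option 2: P=710, Option 3: P=1648. Highest is 1648 (Option 3).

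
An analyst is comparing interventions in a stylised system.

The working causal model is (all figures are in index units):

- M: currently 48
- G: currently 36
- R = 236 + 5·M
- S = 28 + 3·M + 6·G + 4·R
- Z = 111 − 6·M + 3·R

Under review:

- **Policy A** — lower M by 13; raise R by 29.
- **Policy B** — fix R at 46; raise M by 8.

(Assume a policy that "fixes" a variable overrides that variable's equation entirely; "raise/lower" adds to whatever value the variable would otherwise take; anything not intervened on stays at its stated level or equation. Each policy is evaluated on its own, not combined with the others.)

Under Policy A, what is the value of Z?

Policy A (M − 13, R + 29):
  M = 48 − 13 = 35
  R = 236 + 5·35 (+29 from intervention) = 440
  Z = 111 − 6·35 + 3·440 = 1221

1221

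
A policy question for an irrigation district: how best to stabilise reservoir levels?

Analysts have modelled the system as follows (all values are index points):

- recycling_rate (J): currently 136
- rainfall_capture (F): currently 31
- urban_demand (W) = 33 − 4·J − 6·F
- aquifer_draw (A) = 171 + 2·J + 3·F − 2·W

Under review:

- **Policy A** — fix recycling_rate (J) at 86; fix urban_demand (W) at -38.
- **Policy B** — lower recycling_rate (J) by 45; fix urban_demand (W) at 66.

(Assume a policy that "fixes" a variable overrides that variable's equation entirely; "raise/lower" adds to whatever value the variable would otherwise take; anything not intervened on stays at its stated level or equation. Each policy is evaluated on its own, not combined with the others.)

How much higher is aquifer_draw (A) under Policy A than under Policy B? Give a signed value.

Policy A (J := 86, W := -38):
  J = 86
  F = 31
  W = -38
  A = 171 + 2·86 + 3·31 − 2·(-38) = 512
Policy B (J − 45, W := 66):
  J = 136 − 45 = 91
  F = 31
  W = 66
  A = 171 + 2·91 + 3·31 − 2·66 = 314
A: 512 − 314 = 198

198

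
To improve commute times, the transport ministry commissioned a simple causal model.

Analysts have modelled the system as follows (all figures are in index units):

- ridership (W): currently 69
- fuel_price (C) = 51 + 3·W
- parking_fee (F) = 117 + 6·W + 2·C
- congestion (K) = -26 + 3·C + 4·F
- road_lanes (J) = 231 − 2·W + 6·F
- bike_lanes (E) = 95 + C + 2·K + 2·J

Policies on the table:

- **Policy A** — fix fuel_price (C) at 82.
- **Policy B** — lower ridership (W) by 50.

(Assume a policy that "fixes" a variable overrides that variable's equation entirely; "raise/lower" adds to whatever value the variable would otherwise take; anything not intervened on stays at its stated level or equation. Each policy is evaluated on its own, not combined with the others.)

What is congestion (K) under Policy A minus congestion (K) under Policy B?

Policy A (C := 82):
  W = 69
  C = 82
  F = 117 + 6·69 + 2·82 = 695
  K = -26 + 3·82 + 4·695 = 3000
Policy B (W − 50):
  W = 69 − 50 = 19
  C = 51 + 3·19 = 108
  F = 117 + 6·19 + 2·108 = 447
  K = -26 + 3·108 + 4·447 = 2086
K: 3000 − 2086 = 914

914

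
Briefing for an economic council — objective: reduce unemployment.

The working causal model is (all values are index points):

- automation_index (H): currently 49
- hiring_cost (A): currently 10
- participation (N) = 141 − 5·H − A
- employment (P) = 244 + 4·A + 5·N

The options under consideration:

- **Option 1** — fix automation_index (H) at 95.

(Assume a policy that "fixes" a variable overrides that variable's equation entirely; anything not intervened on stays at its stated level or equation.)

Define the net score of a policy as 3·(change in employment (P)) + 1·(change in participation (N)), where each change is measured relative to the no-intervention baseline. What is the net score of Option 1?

-3680

Baseline:
  H = 49
  A = 10
  N = 141 − 5·49 − 10 = -114
  P = 244 + 4·10 + 5·(-114) = -286
Option 1 (H := 95):
  H = 95
  A = 10
  N = 141 − 5·95 − 10 = -344
  P = 244 + 4·10 + 5·(-344) = -1436
ΔP = -1436 − (-286) = -1150; ΔN = -344 − (-114) = -230
Score = 3·(-1150) + 1·(-230) = -3680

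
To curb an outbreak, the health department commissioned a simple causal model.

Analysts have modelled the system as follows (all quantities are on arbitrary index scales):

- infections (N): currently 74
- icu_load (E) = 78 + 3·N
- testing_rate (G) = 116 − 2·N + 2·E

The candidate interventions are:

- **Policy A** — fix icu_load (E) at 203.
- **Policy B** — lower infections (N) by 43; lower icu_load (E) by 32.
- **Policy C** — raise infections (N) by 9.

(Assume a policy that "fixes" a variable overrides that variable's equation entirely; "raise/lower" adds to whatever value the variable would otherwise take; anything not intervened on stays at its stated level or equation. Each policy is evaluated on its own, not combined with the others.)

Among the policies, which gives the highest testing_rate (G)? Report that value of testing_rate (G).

Policy A (E := 203):
  N = 74
  E = 203
  G = 116 − 2·74 + 2·203 = 374
Policy B (N − 43, E − 32):
  N = 74 − 43 = 31
  E = 78 + 3·31 (−32 from intervention) = 139
  G = 116 − 2·31 + 2·139 = 332
Policy C (N + 9):
  N = 74 + 9 = 83
  E = 78 + 3·83 = 327
  G = 116 − 2·83 + 2·327 = 604
Comparing — Policy A: G=374, Policy B: G=332, Policy C: G=604. Highest is 604 (Policy C).

604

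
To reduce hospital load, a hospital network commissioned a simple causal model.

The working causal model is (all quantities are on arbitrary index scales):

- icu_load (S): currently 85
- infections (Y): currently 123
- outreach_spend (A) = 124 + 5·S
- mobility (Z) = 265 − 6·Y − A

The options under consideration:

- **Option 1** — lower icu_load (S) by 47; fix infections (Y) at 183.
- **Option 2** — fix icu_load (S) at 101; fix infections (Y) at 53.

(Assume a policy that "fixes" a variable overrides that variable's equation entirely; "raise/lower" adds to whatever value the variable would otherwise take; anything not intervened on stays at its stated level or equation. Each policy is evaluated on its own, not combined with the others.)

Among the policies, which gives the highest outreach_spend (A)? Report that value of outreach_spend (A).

629

Option 1 (S − 47, Y := 183):
  S = 85 − 47 = 38
  A = 124 + 5·38 = 314
Option 2 (S := 101, Y := 53):
  S = 101
  A = 124 + 5·101 = 629
Comparing — Option 1: A=314, Option 2: A=629. Highest is 629 (Option 2).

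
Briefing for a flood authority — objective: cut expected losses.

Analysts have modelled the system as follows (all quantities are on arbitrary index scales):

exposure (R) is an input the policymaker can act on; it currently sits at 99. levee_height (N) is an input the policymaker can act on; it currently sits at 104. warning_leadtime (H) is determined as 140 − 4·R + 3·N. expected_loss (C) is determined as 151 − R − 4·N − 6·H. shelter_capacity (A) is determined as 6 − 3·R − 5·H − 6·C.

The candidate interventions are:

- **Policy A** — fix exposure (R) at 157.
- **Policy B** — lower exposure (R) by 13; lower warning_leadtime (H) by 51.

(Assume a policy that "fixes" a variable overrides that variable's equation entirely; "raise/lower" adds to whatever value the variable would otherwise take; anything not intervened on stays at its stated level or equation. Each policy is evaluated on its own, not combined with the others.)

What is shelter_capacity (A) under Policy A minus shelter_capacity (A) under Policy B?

-7010

Policy A (R := 157):
  R = 157
  N = 104
  H = 140 − 4·157 + 3·104 = -176
  C = 151 − 157 − 4·104 − 6·(-176) = 634
  A = 6 − 3·157 − 5·(-176) − 6·634 = -3389
Policy B (R − 13, H − 51):
  R = 99 − 13 = 86
  N = 104
  H = 140 − 4·86 + 3·104 (−51 from intervention) = 57
  C = 151 − 86 − 4·104 − 6·57 = -693
  A = 6 − 3·86 − 5·57 − 6·(-693) = 3621
A: -3389 − 3621 = -7010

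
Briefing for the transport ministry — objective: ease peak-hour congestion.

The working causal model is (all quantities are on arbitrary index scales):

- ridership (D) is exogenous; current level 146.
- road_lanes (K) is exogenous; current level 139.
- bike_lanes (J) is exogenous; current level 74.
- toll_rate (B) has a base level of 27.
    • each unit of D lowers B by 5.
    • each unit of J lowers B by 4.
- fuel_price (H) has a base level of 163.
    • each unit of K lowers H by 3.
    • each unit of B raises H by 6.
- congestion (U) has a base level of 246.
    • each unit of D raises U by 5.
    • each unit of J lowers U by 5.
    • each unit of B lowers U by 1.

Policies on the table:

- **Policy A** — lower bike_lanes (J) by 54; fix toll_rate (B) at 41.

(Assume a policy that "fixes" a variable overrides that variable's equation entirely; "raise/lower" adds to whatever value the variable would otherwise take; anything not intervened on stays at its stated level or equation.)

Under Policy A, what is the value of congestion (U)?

835

Policy A (J − 54, B := 41):
  D = 146
  J = 74 − 54 = 20
  B = 41
  U = 246 + 5·146 − 5·20 − 41 = 835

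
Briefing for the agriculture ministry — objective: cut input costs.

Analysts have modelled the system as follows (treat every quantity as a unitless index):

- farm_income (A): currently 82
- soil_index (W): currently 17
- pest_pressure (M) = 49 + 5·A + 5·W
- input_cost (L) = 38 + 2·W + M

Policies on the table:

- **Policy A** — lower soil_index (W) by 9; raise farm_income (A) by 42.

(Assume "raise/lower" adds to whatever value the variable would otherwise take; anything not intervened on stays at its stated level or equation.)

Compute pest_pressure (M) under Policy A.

709

Policy A (W − 9, A + 42):
  A = 82 + 42 = 124
  W = 17 − 9 = 8
  M = 49 + 5·124 + 5·8 = 709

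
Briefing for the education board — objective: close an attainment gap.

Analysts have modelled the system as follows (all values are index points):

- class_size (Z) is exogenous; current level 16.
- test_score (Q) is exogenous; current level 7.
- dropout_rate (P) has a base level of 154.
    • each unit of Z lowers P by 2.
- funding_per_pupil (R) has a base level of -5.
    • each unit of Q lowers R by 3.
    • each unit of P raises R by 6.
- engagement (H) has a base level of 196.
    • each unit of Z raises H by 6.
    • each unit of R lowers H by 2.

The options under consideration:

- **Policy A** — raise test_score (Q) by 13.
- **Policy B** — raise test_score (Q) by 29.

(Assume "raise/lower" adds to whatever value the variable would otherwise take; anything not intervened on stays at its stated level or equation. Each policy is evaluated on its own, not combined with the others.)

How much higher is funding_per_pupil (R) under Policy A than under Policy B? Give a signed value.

48

Policy A (Q + 13):
  Z = 16
  Q = 7 + 13 = 20
  P = 154 − 2·16 = 122
  R = -5 − 3·20 + 6·122 = 667
Policy B (Q + 29):
  Z = 16
  Q = 7 + 29 = 36
  P = 154 − 2·16 = 122
  R = -5 − 3·36 + 6·122 = 619
R: 667 − 619 = 48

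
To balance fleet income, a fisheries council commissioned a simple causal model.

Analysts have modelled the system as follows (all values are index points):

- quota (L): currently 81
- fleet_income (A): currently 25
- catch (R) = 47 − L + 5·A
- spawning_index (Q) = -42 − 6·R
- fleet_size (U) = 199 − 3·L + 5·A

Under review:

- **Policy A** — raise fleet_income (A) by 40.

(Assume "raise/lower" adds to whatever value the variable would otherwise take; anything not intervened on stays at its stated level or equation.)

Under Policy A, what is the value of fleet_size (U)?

Policy A (A + 40):
  L = 81
  A = 25 + 40 = 65
  U = 199 − 3·81 + 5·65 = 281

281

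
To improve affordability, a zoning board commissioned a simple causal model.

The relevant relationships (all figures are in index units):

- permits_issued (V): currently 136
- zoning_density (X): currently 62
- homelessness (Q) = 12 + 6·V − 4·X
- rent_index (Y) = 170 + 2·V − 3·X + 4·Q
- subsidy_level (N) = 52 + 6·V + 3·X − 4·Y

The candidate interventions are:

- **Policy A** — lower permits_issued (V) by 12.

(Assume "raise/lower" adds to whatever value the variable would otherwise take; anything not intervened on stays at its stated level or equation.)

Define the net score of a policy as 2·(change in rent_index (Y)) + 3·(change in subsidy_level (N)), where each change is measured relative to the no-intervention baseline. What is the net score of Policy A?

Baseline:
  V = 136
  X = 62
  Q = 12 + 6·136 − 4·62 = 580
  Y = 170 + 2·136 − 3·62 + 4·580 = 2576
  N = 52 + 6·136 + 3·62 − 4·2576 = -9250
Policy A (V − 12):
  V = 136 − 12 = 124
  X = 62
  Q = 12 + 6·124 − 4·62 = 508
  Y = 170 + 2·124 − 3·62 + 4·508 = 2264
  N = 52 + 6·124 + 3·62 − 4·2264 = -8074
ΔY = 2264 − 2576 = -312; ΔN = -8074 − (-9250) = 1176
Score = 2·(-312) + 3·1176 = 2904

2904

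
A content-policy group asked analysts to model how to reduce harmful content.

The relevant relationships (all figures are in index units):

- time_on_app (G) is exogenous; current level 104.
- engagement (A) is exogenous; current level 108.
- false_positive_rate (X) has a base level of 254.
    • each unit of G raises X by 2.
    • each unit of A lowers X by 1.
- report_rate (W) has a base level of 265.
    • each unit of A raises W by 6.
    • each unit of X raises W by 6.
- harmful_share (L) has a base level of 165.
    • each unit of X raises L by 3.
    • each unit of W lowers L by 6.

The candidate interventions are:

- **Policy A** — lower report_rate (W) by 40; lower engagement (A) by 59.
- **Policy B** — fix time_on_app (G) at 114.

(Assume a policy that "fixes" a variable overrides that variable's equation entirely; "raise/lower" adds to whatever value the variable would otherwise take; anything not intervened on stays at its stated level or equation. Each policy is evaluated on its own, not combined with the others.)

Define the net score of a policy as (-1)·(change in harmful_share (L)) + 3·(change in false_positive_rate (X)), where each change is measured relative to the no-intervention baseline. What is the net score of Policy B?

720

Baseline:
  G = 104
  A = 108
  X = 254 + 2·104 − 108 = 354
  W = 265 + 6·108 + 6·354 = 3037
  L = 165 + 3·354 − 6·3037 = -16995
Policy B (G := 114):
  G = 114
  A = 108
  X = 254 + 2·114 − 108 = 374
  W = 265 + 6·108 + 6·374 = 3157
  L = 165 + 3·374 − 6·3157 = -17655
ΔL = -17655 − (-16995) = -660; ΔX = 374 − 354 = 20
Score = (-1)·(-660) + 3·20 = 720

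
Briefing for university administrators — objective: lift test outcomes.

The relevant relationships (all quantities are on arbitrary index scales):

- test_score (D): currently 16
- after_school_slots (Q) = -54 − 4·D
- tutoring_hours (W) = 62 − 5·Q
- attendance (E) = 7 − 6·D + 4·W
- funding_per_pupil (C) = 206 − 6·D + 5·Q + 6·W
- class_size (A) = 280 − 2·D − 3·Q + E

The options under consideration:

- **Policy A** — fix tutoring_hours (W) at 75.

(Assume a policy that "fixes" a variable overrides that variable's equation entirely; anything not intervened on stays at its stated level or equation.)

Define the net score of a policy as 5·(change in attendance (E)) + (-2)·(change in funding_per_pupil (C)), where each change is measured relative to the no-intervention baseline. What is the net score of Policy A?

Baseline:
  D = 16
  Q = -54 − 4·16 = -118
  W = 62 − 5·(-118) = 652
  E = 7 − 6·16 + 4·652 = 2519
  C = 206 − 6·16 + 5·(-118) + 6·652 = 3432
Policy A (W := 75):
  D = 16
  Q = -54 − 4·16 = -118
  W = 75
  E = 7 − 6·16 + 4·75 = 211
  C = 206 − 6·16 + 5·(-118) + 6·75 = -30
ΔE = 211 − 2519 = -2308; ΔC = -30 − 3432 = -3462
Score = 5·(-2308) + (-2)·(-3462) = -4616

-4616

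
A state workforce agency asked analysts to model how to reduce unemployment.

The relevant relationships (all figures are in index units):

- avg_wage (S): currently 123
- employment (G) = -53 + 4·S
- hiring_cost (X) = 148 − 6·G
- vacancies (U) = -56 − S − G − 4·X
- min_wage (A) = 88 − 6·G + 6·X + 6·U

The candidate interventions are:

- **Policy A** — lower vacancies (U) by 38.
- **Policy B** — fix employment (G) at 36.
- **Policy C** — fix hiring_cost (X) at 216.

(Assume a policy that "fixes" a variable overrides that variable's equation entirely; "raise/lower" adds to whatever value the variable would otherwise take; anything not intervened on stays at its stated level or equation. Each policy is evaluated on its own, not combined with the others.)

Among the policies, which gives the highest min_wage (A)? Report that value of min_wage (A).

Policy A (U − 38):
  S = 123
  G = -53 + 4·123 = 439
  X = 148 − 6·439 = -2486
  U = -56 − 123 − 439 − 4·(-2486) (−38 from intervention) = 9288
  A = 88 − 6·439 + 6·(-2486) + 6·9288 = 38266
Policy B (G := 36):
  S = 123
  G = 36
  X = 148 − 6·36 = -68
  U = -56 − 123 − 36 − 4·(-68) = 57
  A = 88 − 6·36 + 6·(-68) + 6·57 = -194
Policy C (X := 216):
  S = 123
  G = -53 + 4·123 = 439
  X = 216
  U = -56 − 123 − 439 − 4·216 = -1482
  A = 88 − 6·439 + 6·216 + 6·(-1482) = -10142
Comparing — Policy A: A=38266, Policy B: A=-194, Policy C: A=-10142. Highest is 38266 (Policy A).

38266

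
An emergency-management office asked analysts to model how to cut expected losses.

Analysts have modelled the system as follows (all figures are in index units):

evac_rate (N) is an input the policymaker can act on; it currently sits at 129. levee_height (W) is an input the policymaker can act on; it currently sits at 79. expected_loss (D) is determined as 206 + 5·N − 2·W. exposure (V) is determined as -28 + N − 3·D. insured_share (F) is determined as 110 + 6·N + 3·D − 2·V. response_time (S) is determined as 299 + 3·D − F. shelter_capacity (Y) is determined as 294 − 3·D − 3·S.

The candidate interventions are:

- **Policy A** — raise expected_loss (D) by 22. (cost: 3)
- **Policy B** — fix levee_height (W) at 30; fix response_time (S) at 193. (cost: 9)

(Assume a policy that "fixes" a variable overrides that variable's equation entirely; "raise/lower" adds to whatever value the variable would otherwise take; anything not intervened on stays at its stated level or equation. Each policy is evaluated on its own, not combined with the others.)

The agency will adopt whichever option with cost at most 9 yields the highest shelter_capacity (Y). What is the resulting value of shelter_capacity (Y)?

Policy A (D + 22):
  N = 129
  W = 79
  D = 206 + 5·129 − 2·79 (+22 from intervention) = 715
  V = -28 + 129 − 3·715 = -2044
  F = 110 + 6·129 + 3·715 − 2·(-2044) = 7117
  S = 299 + 3·715 − 7117 = -4673
  Y = 294 − 3·715 − 3·(-4673) = 12168
Policy B (W := 30, S := 193):
  N = 129
  W = 30
  D = 206 + 5·129 − 2·30 = 791
  V = -28 + 129 − 3·791 = -2272
  F = 110 + 6·129 + 3·791 − 2·(-2272) = 7801
  S = 193
  Y = 294 − 3·791 − 3·193 = -2658
Comparing — Policy A: Y=12168, Policy B: Y=-2658. Highest is 12168 (Policy A).

12168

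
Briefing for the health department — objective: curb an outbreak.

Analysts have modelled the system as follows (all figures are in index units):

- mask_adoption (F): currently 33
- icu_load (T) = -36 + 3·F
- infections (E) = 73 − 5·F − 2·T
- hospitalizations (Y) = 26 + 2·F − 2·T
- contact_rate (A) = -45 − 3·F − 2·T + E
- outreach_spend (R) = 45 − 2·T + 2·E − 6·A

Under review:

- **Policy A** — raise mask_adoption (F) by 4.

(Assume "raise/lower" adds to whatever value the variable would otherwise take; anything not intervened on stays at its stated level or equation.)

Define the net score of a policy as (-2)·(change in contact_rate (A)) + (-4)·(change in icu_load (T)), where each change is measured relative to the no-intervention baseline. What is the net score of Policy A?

Baseline:
  F = 33
  T = -36 + 3·33 = 63
  E = 73 − 5·33 − 2·63 = -218
  A = -45 − 3·33 − 2·63 + (-218) = -488
Policy A (F + 4):
  F = 33 + 4 = 37
  T = -36 + 3·37 = 75
  E = 73 − 5·37 − 2·75 = -262
  A = -45 − 3·37 − 2·75 + (-262) = -568
ΔA = -568 − (-488) = -80; ΔT = 75 − 63 = 12
Score = (-2)·(-80) + (-4)·12 = 112

112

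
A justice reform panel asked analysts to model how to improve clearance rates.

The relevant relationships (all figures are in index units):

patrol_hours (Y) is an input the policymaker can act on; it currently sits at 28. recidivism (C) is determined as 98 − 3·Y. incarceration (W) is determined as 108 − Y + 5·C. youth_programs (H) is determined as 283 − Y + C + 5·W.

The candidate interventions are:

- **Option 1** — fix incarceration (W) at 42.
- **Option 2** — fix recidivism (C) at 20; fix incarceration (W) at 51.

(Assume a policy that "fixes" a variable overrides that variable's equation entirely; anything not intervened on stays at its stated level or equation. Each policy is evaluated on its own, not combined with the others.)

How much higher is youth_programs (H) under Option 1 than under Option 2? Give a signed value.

-51

Option 1 (W := 42):
  Y = 28
  C = 98 − 3·28 = 14
  W = 42
  H = 283 − 28 + 14 + 5·42 = 479
Option 2 (C := 20, W := 51):
  Y = 28
  C = 20
  W = 51
  H = 283 − 28 + 20 + 5·51 = 530
H: 479 − 530 = -51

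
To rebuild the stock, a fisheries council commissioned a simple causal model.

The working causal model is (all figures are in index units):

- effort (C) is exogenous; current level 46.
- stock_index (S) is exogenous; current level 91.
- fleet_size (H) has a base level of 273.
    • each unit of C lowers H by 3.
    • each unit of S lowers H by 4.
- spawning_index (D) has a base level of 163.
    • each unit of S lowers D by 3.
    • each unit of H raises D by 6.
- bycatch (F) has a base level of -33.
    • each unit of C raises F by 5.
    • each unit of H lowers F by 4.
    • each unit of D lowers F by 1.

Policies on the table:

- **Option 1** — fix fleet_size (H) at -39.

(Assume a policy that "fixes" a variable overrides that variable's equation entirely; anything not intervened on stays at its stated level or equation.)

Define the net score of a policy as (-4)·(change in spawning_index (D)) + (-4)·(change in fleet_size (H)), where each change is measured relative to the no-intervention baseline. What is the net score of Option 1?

Baseline:
  C = 46
  S = 91
  H = 273 − 3·46 − 4·91 = -229
  D = 163 − 3·91 + 6·(-229) = -1484
Option 1 (H := -39):
  C = 46
  S = 91
  H = -39
  D = 163 − 3·91 + 6·(-39) = -344
ΔD = -344 − (-1484) = 1140; ΔH = -39 − (-229) = 190
Score = (-4)·1140 + (-4)·190 = -5320

-5320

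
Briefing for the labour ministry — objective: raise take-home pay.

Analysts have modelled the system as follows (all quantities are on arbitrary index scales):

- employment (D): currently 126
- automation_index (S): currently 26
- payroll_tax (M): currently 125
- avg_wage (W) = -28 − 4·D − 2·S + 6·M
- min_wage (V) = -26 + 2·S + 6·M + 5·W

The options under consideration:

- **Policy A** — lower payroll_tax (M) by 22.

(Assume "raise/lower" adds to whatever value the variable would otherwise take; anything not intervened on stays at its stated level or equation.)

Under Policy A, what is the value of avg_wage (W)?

Policy A (M − 22):
  D = 126
  S = 26
  M = 125 − 22 = 103
  W = -28 − 4·126 − 2·26 + 6·103 = 34

34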